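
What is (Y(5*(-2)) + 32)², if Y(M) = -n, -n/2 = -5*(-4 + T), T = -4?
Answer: 12544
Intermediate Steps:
n = -80 (n = -(-10)*(-4 - 4) = -(-10)*(-8) = -2*40 = -80)
Y(M) = 80 (Y(M) = -1*(-80) = 80)
(Y(5*(-2)) + 32)² = (80 + 32)² = 112² = 12544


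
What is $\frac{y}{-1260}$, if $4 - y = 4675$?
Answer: $\frac{519}{140} \approx 3.7071$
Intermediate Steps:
$y = -4671$ ($y = 4 - 4675 = -4671$)
$\frac{y}{-1260} = - \frac{4671}{-1260} = \left(-4671\right) \left(- \frac{1}{1260}\right) = \frac{519}{140}$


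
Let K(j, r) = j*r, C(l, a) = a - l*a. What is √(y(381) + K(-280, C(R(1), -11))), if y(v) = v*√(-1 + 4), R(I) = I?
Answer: 3^(¾)*√127 ≈ 25.689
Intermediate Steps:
C(l, a) = a - a*l
y(v) = v*√3
√(y(381) + K(-280, C(R(1), -11))) = √(381*√3 - (-3080)*(1 - 1*1)) = √(381*√3 - (-3080)*(1 - 1)) = √(381*√3 - (-3080)*0) = √(381*√3 - 280*0) = √(381*√3 + 0) = √(381*√3) = 3^(¾)*√127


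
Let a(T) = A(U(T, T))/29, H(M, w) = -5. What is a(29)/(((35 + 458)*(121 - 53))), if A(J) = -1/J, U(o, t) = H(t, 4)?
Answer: 1/4860980 ≈ 2.0572e-7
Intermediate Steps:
U(o, t) = -5
a(T) = 1/145 (a(T) = -1/(-5)/29 = -1*(-⅕)*(1/29) = (⅕)*(1/29) = 1/145)
a(29)/(((35 + 458)*(121 - 53))) = 1/(145*(((35 + 458)*(121 - 53)))) = 1/(145*((493*68))) = (1/145)/33524 = (1/145)*(1/33524) = 1/4860980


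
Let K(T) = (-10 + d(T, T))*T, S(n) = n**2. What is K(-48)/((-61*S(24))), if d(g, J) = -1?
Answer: -11/732 ≈ -0.015027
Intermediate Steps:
K(T) = -11*T (K(T) = (-10 - 1)*T = -11*T)
K(-48)/((-61*S(24))) = (-11*(-48))/((-61*24**2)) = 528/((-61*576)) = 528/(-35136) = 528*(-1/35136) = -11/732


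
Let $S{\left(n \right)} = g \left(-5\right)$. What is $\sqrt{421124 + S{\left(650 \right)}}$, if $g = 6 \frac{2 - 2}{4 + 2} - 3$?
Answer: $\sqrt{421139} \approx 648.95$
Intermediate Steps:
$g = -3$ ($g = 6 \cdot \frac{0}{6} - 3 = 6 \cdot 0 \cdot \frac{1}{6} - 3 = 6 \cdot 0 - 3 = 0 - 3 = -3$)
$S{\left(n \right)} = 15$ ($S{\left(n \right)} = \left(-3\right) \left(-5\right) = 15$)
$\sqrt{421124 + S{\left(650 \right)}} = \sqrt{421124 + 15} = \sqrt{421139}$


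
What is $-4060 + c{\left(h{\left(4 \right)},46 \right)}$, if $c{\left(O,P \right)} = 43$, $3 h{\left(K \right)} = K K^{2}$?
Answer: $-4017$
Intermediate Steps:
$h{\left(K \right)} = \frac{K^{3}}{3}$ ($h{\left(K \right)} = \frac{K K^{2}}{3} = \frac{K^{3}}{3}$)
$-4060 + c{\left(h{\left(4 \right)},46 \right)} = -4060 + 43 = -4017$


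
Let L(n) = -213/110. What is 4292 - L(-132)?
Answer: 472333/110 ≈ 4293.9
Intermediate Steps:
L(n) = -213/110 (L(n) = -213*1/110 = -213/110)
4292 - L(-132) = 4292 - 1*(-213/110) = 4292 + 213/110 = 472333/110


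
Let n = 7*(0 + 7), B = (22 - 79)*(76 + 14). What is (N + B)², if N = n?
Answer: 25816561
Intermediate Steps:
B = -5130 (B = -57*90 = -5130)
n = 49 (n = 7*7 = 49)
N = 49
(N + B)² = (49 - 5130)² = (-5081)² = 25816561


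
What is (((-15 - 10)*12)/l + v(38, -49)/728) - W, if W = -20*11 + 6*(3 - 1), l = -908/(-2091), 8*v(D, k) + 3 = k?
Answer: -12276435/25424 ≈ -482.87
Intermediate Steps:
v(D, k) = -3/8 + k/8
l = 908/2091 (l = -908*(-1/2091) = 908/2091 ≈ 0.43424)
W = -208 (W = -220 + 6*2 = -220 + 12 = -208)
(((-15 - 10)*12)/l + v(38, -49)/728) - W = (((-15 - 10)*12)/(908/2091) + (-3/8 + (⅛)*(-49))/728) - 1*(-208) = (-25*12*(2091/908) + (-3/8 - 49/8)*(1/728)) + 208 = (-300*2091/908 - 13/2*1/728) + 208 = (-156825/227 - 1/112) + 208 = -17564627/25424 + 208 = -12276435/25424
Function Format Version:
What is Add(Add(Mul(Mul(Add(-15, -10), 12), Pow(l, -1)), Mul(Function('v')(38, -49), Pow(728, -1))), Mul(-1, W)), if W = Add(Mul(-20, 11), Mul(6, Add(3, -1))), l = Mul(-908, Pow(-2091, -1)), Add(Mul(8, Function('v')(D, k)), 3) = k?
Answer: Rational(-12276435, 25424) ≈ -482.87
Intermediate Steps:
Function('v')(D, k) = Add(Rational(-3, 8), Mul(Rational(1, 8), k))
l = Rational(908, 2091) (l = Mul(-908, Rational(-1, 2091)) = Rational(908, 2091) ≈ 0.43424)
W = -208 (W = Add(-220, Mul(6, 2)) = Add(-220, 12) = -208)
Add(Add(Mul(Mul(Add(-15, -10), 12), Pow(l, -1)), Mul(Function('v')(38, -49), Pow(728, -1))), Mul(-1, W)) = Add(Add(Mul(Mul(Add(-15, -10), 12), Pow(Rational(908, 2091), -1)), Mul(Add(Rational(-3, 8), Mul(Rational(1, 8), -49)), Pow(728, -1))), Mul(-1, -208)) = Add(Add(Mul(Mul(-25, 12), Rational(2091, 908)), Mul(Add(Rational(-3, 8), Rational(-49, 8)), Rational(1, 728))), 208) = Add(Add(Mul(-300, Rational(2091, 908)), Mul(Rational(-13, 2), Rational(1, 728))), 208) = Add(Add(Rational(-156825, 227), Rational(-1, 112)), 208) = Add(Rational(-17564627, 25424), 208) = Rational(-12276435, 25424)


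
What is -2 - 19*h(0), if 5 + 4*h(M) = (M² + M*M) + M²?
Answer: 87/4 ≈ 21.750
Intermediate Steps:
h(M) = -5/4 + 3*M²/4 (h(M) = -5/4 + ((M² + M*M) + M²)/4 = -5/4 + ((M² + M²) + M²)/4 = -5/4 + (2*M² + M²)/4 = -5/4 + (3*M²)/4 = -5/4 + 3*M²/4)
-2 - 19*h(0) = -2 - 19*(-5/4 + (¾)*0²) = -2 - 19*(-5/4 + (¾)*0) = -2 - 19*(-5/4 + 0) = -2 - 19*(-5/4) = -2 + 95/4 = 87/4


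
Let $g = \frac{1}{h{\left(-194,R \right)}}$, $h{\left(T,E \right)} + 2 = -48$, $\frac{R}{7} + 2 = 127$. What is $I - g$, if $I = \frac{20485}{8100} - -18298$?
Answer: $\frac{148234447}{8100} \approx 18301.0$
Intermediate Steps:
$R = 875$ ($R = -14 + 7 \cdot 127 = -14 + 889 = 875$)
$h{\left(T,E \right)} = -50$ ($h{\left(T,E \right)} = -2 - 48 = -50$)
$g = - \frac{1}{50}$ ($g = \frac{1}{-50} = - \frac{1}{50} \approx -0.02$)
$I = \frac{29646857}{1620}$ ($I = 20485 \cdot \frac{1}{8100} + 18298 = \frac{4097}{1620} + 18298 = \frac{29646857}{1620} \approx 18301.0$)
$I - g = \frac{29646857}{1620} - - \frac{1}{50} = \frac{29646857}{1620} + \frac{1}{50} = \frac{148234447}{8100}$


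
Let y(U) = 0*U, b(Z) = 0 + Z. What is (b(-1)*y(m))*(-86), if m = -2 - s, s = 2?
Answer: 0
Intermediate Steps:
b(Z) = Z
m = -4 (m = -2 - 1*2 = -2 - 2 = -4)
y(U) = 0
(b(-1)*y(m))*(-86) = -1*0*(-86) = 0*(-86) = 0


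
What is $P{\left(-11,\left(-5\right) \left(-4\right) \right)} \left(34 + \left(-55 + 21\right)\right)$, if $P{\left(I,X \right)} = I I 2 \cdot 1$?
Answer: $0$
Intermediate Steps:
$P{\left(I,X \right)} = 2 I^{2}$ ($P{\left(I,X \right)} = I 2 I 1 = 2 I^{2} \cdot 1 = 2 I^{2}$)
$P{\left(-11,\left(-5\right) \left(-4\right) \right)} \left(34 + \left(-55 + 21\right)\right) = 2 \left(-11\right)^{2} \left(34 + \left(-55 + 21\right)\right) = 2 \cdot 121 \left(34 - 34\right) = 242 \cdot 0 = 0$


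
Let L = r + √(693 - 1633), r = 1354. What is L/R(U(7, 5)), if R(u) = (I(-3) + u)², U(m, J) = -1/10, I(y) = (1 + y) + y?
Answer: 135400/2601 + 200*I*√235/2601 ≈ 52.057 + 1.1788*I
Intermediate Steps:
I(y) = 1 + 2*y
U(m, J) = -⅒ (U(m, J) = -1*⅒ = -⅒)
L = 1354 + 2*I*√235 (L = 1354 + √(693 - 1633) = 1354 + √(-940) = 1354 + 2*I*√235 ≈ 1354.0 + 30.659*I)
R(u) = (-5 + u)² (R(u) = ((1 + 2*(-3)) + u)² = ((1 - 6) + u)² = (-5 + u)²)
L/R(U(7, 5)) = (1354 + 2*I*√235)/((-5 - ⅒)²) = (1354 + 2*I*√235)/((-51/10)²) = (1354 + 2*I*√235)/(2601/100) = (1354 + 2*I*√235)*(100/2601) = 135400/2601 + 200*I*√235/2601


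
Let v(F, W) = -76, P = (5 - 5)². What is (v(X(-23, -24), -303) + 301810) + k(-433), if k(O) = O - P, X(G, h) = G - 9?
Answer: 301301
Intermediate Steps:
X(G, h) = -9 + G
P = 0 (P = 0² = 0)
k(O) = O (k(O) = O - 1*0 = O + 0 = O)
(v(X(-23, -24), -303) + 301810) + k(-433) = (-76 + 301810) - 433 = 301734 - 433 = 301301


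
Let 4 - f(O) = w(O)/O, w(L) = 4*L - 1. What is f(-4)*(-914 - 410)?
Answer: 331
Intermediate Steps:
w(L) = -1 + 4*L
f(O) = 4 - (-1 + 4*O)/O
f(-4)*(-914 - 410) = (-914 - 410)/(-4) = -¼*(-1324) = 331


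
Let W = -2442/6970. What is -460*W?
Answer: 112332/697 ≈ 161.17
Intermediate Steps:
W = -1221/3485 (W = -2442*1/6970 = -1221/3485 ≈ -0.35036)
-460*W = -460*(-1221/3485) = 112332/697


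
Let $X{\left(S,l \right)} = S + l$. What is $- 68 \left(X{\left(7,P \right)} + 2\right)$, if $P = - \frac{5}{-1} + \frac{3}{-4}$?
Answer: $-901$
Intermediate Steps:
$P = \frac{17}{4}$ ($P = \left(-5\right) \left(-1\right) + 3 \left(- \frac{1}{4}\right) = 5 - \frac{3}{4} = \frac{17}{4} \approx 4.25$)
$- 68 \left(X{\left(7,P \right)} + 2\right) = - 68 \left(\left(7 + \frac{17}{4}\right) + 2\right) = - 68 \left(\frac{45}{4} + 2\right) = \left(-68\right) \frac{53}{4} = -901$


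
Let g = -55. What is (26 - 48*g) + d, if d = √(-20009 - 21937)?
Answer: 2666 + I*√41946 ≈ 2666.0 + 204.81*I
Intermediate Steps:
d = I*√41946 (d = √(-41946) = I*√41946 ≈ 204.81*I)
(26 - 48*g) + d = (26 - 48*(-55)) + I*√41946 = (26 + 2640) + I*√41946 = 2666 + I*√41946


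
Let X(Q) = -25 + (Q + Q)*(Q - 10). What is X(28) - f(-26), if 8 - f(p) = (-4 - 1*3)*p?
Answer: 1157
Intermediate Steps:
X(Q) = -25 + 2*Q*(-10 + Q) (X(Q) = -25 + (2*Q)*(-10 + Q) = -25 + 2*Q*(-10 + Q))
f(p) = 8 + 7*p (f(p) = 8 - (-4 - 1*3)*p = 8 - (-4 - 3)*p = 8 - (-7)*p = 8 + 7*p)
X(28) - f(-26) = (-25 - 20*28 + 2*28²) - (8 + 7*(-26)) = (-25 - 560 + 2*784) - (8 - 182) = (-25 - 560 + 1568) - 1*(-174) = 983 + 174 = 1157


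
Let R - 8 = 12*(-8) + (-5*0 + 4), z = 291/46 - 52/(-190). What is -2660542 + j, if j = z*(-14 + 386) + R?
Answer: -5808103384/2185 ≈ -2.6582e+6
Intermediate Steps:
z = 28841/4370 (z = 291*(1/46) - 52*(-1/190) = 291/46 + 26/95 = 28841/4370 ≈ 6.5998)
R = -84 (R = 8 + (12*(-8) + (-5*0 + 4)) = 8 + (-96 + (0 + 4)) = 8 + (-96 + 4) = 8 - 92 = -84)
j = 5180886/2185 (j = 28841*(-14 + 386)/4370 - 84 = (28841/4370)*372 - 84 = 5364426/2185 - 84 = 5180886/2185 ≈ 2371.1)
-2660542 + j = -2660542 + 5180886/2185 = -5808103384/2185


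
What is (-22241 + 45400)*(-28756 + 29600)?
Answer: 19546196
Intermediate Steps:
(-22241 + 45400)*(-28756 + 29600) = 23159*844 = 19546196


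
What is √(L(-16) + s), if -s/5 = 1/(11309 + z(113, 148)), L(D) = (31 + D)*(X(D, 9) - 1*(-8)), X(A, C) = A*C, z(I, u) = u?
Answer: I*√29752918805/3819 ≈ 45.166*I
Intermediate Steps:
L(D) = (8 + 9*D)*(31 + D) (L(D) = (31 + D)*(D*9 - 1*(-8)) = (31 + D)*(9*D + 8) = (31 + D)*(8 + 9*D) = (8 + 9*D)*(31 + D))
s = -5/11457 (s = -5/(11309 + 148) = -5/11457 ≈ -0.00043641)
√(L(-16) + s) = √((248 + 9*(-16)² + 287*(-16)) - 5/11457) = √((248 + 9*256 - 4592) - 5/11457) = √((248 + 2304 - 4592) - 5/11457) = √(-2040 - 5/11457) = √(-23372285/11457) = I*√29752918805/3819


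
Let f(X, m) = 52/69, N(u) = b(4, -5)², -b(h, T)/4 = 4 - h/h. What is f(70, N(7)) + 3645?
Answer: 251557/69 ≈ 3645.8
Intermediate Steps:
b(h, T) = -12 (b(h, T) = -4*(4 - h/h) = -4*(4 - 1*1) = -4*(4 - 1) = -4*3 = -12)
N(u) = 144 (N(u) = (-12)² = 144)
f(X, m) = 52/69 (f(X, m) = 52*(1/69) = 52/69)
f(70, N(7)) + 3645 = 52/69 + 3645 = 251557/69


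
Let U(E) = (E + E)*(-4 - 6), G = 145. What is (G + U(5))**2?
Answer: 2025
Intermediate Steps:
U(E) = -20*E (U(E) = (2*E)*(-10) = -20*E)
(G + U(5))**2 = (145 - 20*5)**2 = (145 - 100)**2 = 45**2 = 2025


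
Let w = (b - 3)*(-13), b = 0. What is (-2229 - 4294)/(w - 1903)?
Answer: 6523/1864 ≈ 3.4995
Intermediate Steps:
w = 39 (w = (0 - 3)*(-13) = -3*(-13) = 39)
(-2229 - 4294)/(w - 1903) = (-2229 - 4294)/(39 - 1903) = -6523/(-1864) = -6523*(-1/1864) = 6523/1864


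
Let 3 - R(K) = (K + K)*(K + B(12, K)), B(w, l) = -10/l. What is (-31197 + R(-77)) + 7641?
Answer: -35391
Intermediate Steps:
R(K) = 3 - 2*K*(K - 10/K) (R(K) = 3 - (K + K)*(K - 10/K) = 3 - 2*K*(K - 10/K))
(-31197 + R(-77)) + 7641 = (-31197 + (23 - 2*(-77)²)) + 7641 = (-31197 + (23 - 2*5929)) + 7641 = (-31197 + (23 - 11858)) + 7641 = (-31197 - 11835) + 7641 = -43032 + 7641 = -35391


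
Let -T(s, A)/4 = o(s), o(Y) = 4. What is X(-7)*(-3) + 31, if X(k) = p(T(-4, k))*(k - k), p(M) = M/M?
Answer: 31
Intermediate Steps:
T(s, A) = -16 (T(s, A) = -4*4 = -16)
p(M) = 1
X(k) = 0 (X(k) = 1*(k - k) = 1*0 = 0)
X(-7)*(-3) + 31 = 0*(-3) + 31 = 0 + 31 = 31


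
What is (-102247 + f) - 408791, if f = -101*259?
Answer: -537197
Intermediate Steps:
f = -26159
(-102247 + f) - 408791 = (-102247 - 26159) - 408791 = -128406 - 408791 = -537197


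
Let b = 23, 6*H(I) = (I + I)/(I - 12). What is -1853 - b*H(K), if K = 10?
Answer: -5444/3 ≈ -1814.7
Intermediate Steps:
H(I) = I/(3*(-12 + I)) (H(I) = ((I + I)/(I - 12))/6 = ((2*I)/(-12 + I))/6 = (2*I/(-12 + I))/6 = I/(3*(-12 + I)))
-1853 - b*H(K) = -1853 - 23*(1/3)*10/(-12 + 10) = -1853 - 23*(1/3)*10/(-2) = -1853 - 23*(1/3)*10*(-1/2) = -1853 - 23*(-5)/3 = -1853 - 1*(-115/3) = -1853 + 115/3 = -5444/3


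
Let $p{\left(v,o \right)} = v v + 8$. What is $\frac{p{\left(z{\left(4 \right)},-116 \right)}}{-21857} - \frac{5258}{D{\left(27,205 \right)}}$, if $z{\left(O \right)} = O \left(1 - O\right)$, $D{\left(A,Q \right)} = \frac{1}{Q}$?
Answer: $- \frac{23559441882}{21857} \approx -1.0779 \cdot 10^{6}$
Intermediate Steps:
$p{\left(v,o \right)} = 8 + v^{2}$ ($p{\left(v,o \right)} = v^{2} + 8 = 8 + v^{2}$)
$\frac{p{\left(z{\left(4 \right)},-116 \right)}}{-21857} - \frac{5258}{D{\left(27,205 \right)}} = \frac{8 + \left(4 \left(1 - 4\right)\right)^{2}}{-21857} - \frac{5258}{\frac{1}{205}} = \left(8 + \left(4 \left(1 - 4\right)\right)^{2}\right) \left(- \frac{1}{21857}\right) - 5258 \frac{1}{\frac{1}{205}} = \left(8 + \left(4 \left(-3\right)\right)^{2}\right) \left(- \frac{1}{21857}\right) - 1077890 = \left(8 + \left(-12\right)^{2}\right) \left(- \frac{1}{21857}\right) - 1077890 = \left(8 + 144\right) \left(- \frac{1}{21857}\right) - 1077890 = 152 \left(- \frac{1}{21857}\right) - 1077890 = - \frac{152}{21857} - 1077890 = - \frac{23559441882}{21857}$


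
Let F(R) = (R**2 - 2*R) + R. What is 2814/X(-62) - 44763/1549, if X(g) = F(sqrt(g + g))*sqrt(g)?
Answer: -44763/1549 + 1407*sqrt(2)/7750 + 1407*I*sqrt(62)/3875 ≈ -28.641 + 2.859*I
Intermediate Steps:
F(R) = R**2 - R
X(g) = g*sqrt(2)*(-1 + sqrt(2)*sqrt(g)) (X(g) = (sqrt(g + g)*(-1 + sqrt(g + g)))*sqrt(g) = (sqrt(2*g)*(-1 + sqrt(2*g)))*sqrt(g) = ((sqrt(2)*sqrt(g))*(-1 + sqrt(2)*sqrt(g)))*sqrt(g) = (sqrt(2)*sqrt(g)*(-1 + sqrt(2)*sqrt(g)))*sqrt(g) = g*sqrt(2)*(-1 + sqrt(2)*sqrt(g)))
2814/X(-62) - 44763/1549 = 2814/(2*(-62)**(3/2) - 1*(-62)*sqrt(2)) - 44763/1549 = 2814/(2*(-62*I*sqrt(62)) + 62*sqrt(2)) - 44763*1/1549 = 2814/(-124*I*sqrt(62) + 62*sqrt(2)) - 44763/1549 = 2814/(62*sqrt(2) - 124*I*sqrt(62)) - 44763/1549 = -44763/1549 + 2814/(62*sqrt(2) - 124*I*sqrt(62))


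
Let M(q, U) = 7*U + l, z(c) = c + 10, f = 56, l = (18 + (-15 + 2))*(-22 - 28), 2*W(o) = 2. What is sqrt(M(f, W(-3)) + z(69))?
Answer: 2*I*sqrt(41) ≈ 12.806*I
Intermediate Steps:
W(o) = 1 (W(o) = (1/2)*2 = 1)
l = -250 (l = (18 - 13)*(-50) = 5*(-50) = -250)
z(c) = 10 + c
M(q, U) = -250 + 7*U (M(q, U) = 7*U - 250 = -250 + 7*U)
sqrt(M(f, W(-3)) + z(69)) = sqrt((-250 + 7*1) + (10 + 69)) = sqrt((-250 + 7) + 79) = sqrt(-243 + 79) = sqrt(-164) = 2*I*sqrt(41)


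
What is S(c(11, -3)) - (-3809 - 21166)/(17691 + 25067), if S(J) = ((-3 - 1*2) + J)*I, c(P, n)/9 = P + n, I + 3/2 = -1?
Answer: -3568495/21379 ≈ -166.92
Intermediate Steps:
I = -5/2 (I = -3/2 - 1 = -5/2 ≈ -2.5000)
c(P, n) = 9*P + 9*n (c(P, n) = 9*(P + n) = 9*P + 9*n)
S(J) = 25/2 - 5*J/2 (S(J) = ((-3 - 1*2) + J)*(-5/2) = ((-3 - 2) + J)*(-5/2) = (-5 + J)*(-5/2) = 25/2 - 5*J/2)
S(c(11, -3)) - (-3809 - 21166)/(17691 + 25067) = (25/2 - 5*(9*11 + 9*(-3))/2) - (-3809 - 21166)/(17691 + 25067) = (25/2 - 5*(99 - 27)/2) - (-24975)/42758 = (25/2 - 5/2*72) - (-24975)/42758 = (25/2 - 180) - 1*(-24975/42758) = -335/2 + 24975/42758 = -3568495/21379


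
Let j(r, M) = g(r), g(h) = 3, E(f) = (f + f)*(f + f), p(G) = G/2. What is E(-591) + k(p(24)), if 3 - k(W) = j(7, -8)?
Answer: 1397124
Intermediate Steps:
p(G) = G/2 (p(G) = G*(½) = G/2)
E(f) = 4*f² (E(f) = (2*f)*(2*f) = 4*f²)
j(r, M) = 3
k(W) = 0 (k(W) = 3 - 1*3 = 3 - 3 = 0)
E(-591) + k(p(24)) = 4*(-591)² + 0 = 4*349281 + 0 = 1397124 + 0 = 1397124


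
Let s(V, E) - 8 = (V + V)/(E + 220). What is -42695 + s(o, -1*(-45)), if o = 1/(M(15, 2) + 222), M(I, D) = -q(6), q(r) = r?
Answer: -1221701939/28620 ≈ -42687.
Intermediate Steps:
M(I, D) = -6 (M(I, D) = -1*6 = -6)
o = 1/216 (o = 1/(-6 + 222) = 1/216 ≈ 0.0046296)
s(V, E) = 8 + 2*V/(220 + E) (s(V, E) = 8 + (V + V)/(E + 220) = 8 + (2*V)/(220 + E) = 8 + 2*V/(220 + E))
-42695 + s(o, -1*(-45)) = -42695 + 2*(880 + 1/216 + 4*(-1*(-45)))/(220 - 1*(-45)) = -42695 + 2*(880 + 1/216 + 4*45)/(220 + 45) = -42695 + 2*(880 + 1/216 + 180)/265 = -42695 + 2*(1/265)*(228961/216) = -42695 + 228961/28620 = -1221701939/28620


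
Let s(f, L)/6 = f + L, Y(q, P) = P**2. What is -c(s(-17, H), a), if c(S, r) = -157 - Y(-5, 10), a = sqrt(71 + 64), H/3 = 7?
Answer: 257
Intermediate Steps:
H = 21 (H = 3*7 = 21)
s(f, L) = 6*L + 6*f (s(f, L) = 6*(f + L) = 6*(L + f) = 6*L + 6*f)
a = 3*sqrt(15) (a = sqrt(135) = 3*sqrt(15) ≈ 11.619)
c(S, r) = -257 (c(S, r) = -157 - 1*10**2 = -157 - 1*100 = -157 - 100 = -257)
-c(s(-17, H), a) = -1*(-257) = 257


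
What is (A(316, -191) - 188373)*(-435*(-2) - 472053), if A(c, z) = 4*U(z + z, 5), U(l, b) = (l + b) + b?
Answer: 89459275563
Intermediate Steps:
U(l, b) = l + 2*b (U(l, b) = (b + l) + b = l + 2*b)
A(c, z) = 40 + 8*z (A(c, z) = 4*((z + z) + 2*5) = 4*(2*z + 10) = 4*(10 + 2*z) = 40 + 8*z)
(A(316, -191) - 188373)*(-435*(-2) - 472053) = ((40 + 8*(-191)) - 188373)*(-435*(-2) - 472053) = ((40 - 1528) - 188373)*(870 - 472053) = (-1488 - 188373)*(-471183) = -189861*(-471183) = 89459275563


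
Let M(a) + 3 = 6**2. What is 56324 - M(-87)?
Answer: 56291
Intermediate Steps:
M(a) = 33 (M(a) = -3 + 6**2 = -3 + 36 = 33)
56324 - M(-87) = 56324 - 1*33 = 56324 - 33 = 56291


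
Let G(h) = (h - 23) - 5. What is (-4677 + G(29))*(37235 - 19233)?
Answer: -84177352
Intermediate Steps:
G(h) = -28 + h (G(h) = (-23 + h) - 5 = -28 + h)
(-4677 + G(29))*(37235 - 19233) = (-4677 + (-28 + 29))*(37235 - 19233) = (-4677 + 1)*18002 = -4676*18002 = -84177352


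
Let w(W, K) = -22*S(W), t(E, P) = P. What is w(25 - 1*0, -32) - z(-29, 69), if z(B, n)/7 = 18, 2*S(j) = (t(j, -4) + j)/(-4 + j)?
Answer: -137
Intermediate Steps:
S(j) = ½ (S(j) = ((-4 + j)/(-4 + j))/2 = (½)*1 = ½)
z(B, n) = 126 (z(B, n) = 7*18 = 126)
w(W, K) = -11 (w(W, K) = -22*½ = -11)
w(25 - 1*0, -32) - z(-29, 69) = -11 - 1*126 = -11 - 126 = -137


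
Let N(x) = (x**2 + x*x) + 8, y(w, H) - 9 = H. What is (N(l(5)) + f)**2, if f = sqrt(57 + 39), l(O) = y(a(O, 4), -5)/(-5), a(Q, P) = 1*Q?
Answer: 113824/625 + 1856*sqrt(6)/25 ≈ 363.97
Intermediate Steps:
a(Q, P) = Q
y(w, H) = 9 + H
l(O) = -4/5 (l(O) = (9 - 5)/(-5) = 4*(-1/5) = -4/5)
N(x) = 8 + 2*x**2 (N(x) = (x**2 + x**2) + 8 = 2*x**2 + 8 = 8 + 2*x**2)
f = 4*sqrt(6) (f = sqrt(96) = 4*sqrt(6) ≈ 9.7980)
(N(l(5)) + f)**2 = ((8 + 2*(-4/5)**2) + 4*sqrt(6))**2 = ((8 + 2*(16/25)) + 4*sqrt(6))**2 = ((8 + 32/25) + 4*sqrt(6))**2 = (232/25 + 4*sqrt(6))**2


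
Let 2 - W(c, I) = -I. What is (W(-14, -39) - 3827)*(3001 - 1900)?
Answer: -4254264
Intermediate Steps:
W(c, I) = 2 + I (W(c, I) = 2 - (-1)*I = 2 + I)
(W(-14, -39) - 3827)*(3001 - 1900) = ((2 - 39) - 3827)*(3001 - 1900) = (-37 - 3827)*1101 = -3864*1101 = -4254264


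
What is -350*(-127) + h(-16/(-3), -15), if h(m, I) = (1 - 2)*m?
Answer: 133334/3 ≈ 44445.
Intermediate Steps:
h(m, I) = -m
-350*(-127) + h(-16/(-3), -15) = -350*(-127) - (-16)/(-3) = 44450 - (-16)*(-1)/3 = 44450 - 1*16/3 = 44450 - 16/3 = 133334/3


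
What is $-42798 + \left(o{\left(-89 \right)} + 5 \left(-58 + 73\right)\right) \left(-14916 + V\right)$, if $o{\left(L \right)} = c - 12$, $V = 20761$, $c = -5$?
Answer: $296212$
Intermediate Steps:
$o{\left(L \right)} = -17$ ($o{\left(L \right)} = -5 - 12 = -17$)
$-42798 + \left(o{\left(-89 \right)} + 5 \left(-58 + 73\right)\right) \left(-14916 + V\right) = -42798 + \left(-17 + 5 \left(-58 + 73\right)\right) \left(-14916 + 20761\right) = -42798 + \left(-17 + 5 \cdot 15\right) 5845 = -42798 + \left(-17 + 75\right) 5845 = -42798 + 58 \cdot 5845 = -42798 + 339010 = 296212$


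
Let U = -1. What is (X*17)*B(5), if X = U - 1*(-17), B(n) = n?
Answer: 1360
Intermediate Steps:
X = 16 (X = -1 - 1*(-17) = -1 + 17 = 16)
(X*17)*B(5) = (16*17)*5 = 272*5 = 1360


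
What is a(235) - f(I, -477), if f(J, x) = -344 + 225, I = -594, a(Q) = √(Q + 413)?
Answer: 119 + 18*√2 ≈ 144.46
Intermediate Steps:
a(Q) = √(413 + Q)
f(J, x) = -119
a(235) - f(I, -477) = √(413 + 235) - 1*(-119) = √648 + 119 = 18*√2 + 119 = 119 + 18*√2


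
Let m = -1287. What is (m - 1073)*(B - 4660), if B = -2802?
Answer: 17610320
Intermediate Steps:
(m - 1073)*(B - 4660) = (-1287 - 1073)*(-2802 - 4660) = -2360*(-7462) = 17610320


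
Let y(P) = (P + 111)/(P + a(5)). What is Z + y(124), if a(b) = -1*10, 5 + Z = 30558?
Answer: 3483277/114 ≈ 30555.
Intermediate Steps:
Z = 30553 (Z = -5 + 30558 = 30553)
a(b) = -10
y(P) = (111 + P)/(-10 + P) (y(P) = (P + 111)/(P - 10) = (111 + P)/(-10 + P))
Z + y(124) = 30553 + (111 + 124)/(-10 + 124) = 30553 + 235/114 = 3483277/114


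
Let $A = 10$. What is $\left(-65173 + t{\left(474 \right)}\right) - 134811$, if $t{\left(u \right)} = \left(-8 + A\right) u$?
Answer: $-199036$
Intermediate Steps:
$t{\left(u \right)} = 2 u$ ($t{\left(u \right)} = \left(-8 + 10\right) u = 2 u$)
$\left(-65173 + t{\left(474 \right)}\right) - 134811 = \left(-65173 + 2 \cdot 474\right) - 134811 = \left(-65173 + 948\right) - 134811 = -64225 - 134811 = -199036$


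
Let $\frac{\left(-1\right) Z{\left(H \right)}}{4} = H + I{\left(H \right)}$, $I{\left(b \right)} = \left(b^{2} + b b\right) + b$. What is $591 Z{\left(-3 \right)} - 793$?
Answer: $-29161$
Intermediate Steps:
$I{\left(b \right)} = b + 2 b^{2}$ ($I{\left(b \right)} = \left(b^{2} + b^{2}\right) + b = 2 b^{2} + b = b + 2 b^{2}$)
$Z{\left(H \right)} = - 4 H - 4 H \left(1 + 2 H\right)$ ($Z{\left(H \right)} = - 4 \left(H + H \left(1 + 2 H\right)\right) = - 4 H - 4 H \left(1 + 2 H\right)$)
$591 Z{\left(-3 \right)} - 793 = 591 \cdot 8 \left(-3\right) \left(-1 - -3\right) - 793 = 591 \cdot 8 \left(-3\right) \left(-1 + 3\right) - 793 = 591 \cdot 8 \left(-3\right) 2 - 793 = 591 \left(-48\right) - 793 = -28368 - 793 = -29161$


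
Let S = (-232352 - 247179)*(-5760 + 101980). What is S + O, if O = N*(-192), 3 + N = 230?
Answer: -46140516404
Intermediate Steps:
N = 227 (N = -3 + 230 = 227)
O = -43584 (O = 227*(-192) = -43584)
S = -46140472820 (S = -479531*96220 = -46140472820)
S + O = -46140472820 - 43584 = -46140516404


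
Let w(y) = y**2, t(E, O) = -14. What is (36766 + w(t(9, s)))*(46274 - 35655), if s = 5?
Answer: 392499478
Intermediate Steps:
(36766 + w(t(9, s)))*(46274 - 35655) = (36766 + (-14)**2)*(46274 - 35655) = (36766 + 196)*10619 = 36962*10619 = 392499478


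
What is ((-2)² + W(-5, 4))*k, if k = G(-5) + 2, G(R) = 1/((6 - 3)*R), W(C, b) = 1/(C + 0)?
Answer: 551/75 ≈ 7.3467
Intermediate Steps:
W(C, b) = 1/C
G(R) = 1/(3*R)
k = 29/15 (k = (⅓)/(-5) + 2 = (⅓)*(-⅕) + 2 = -1/15 + 2 = 29/15 ≈ 1.9333)
((-2)² + W(-5, 4))*k = ((-2)² + 1/(-5))*(29/15) = (4 - ⅕)*(29/15) = (19/5)*(29/15) = 551/75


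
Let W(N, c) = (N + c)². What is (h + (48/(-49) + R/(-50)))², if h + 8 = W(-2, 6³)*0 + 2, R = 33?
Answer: 350326089/6002500 ≈ 58.363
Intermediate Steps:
h = -6 (h = -8 + ((-2 + 6³)²*0 + 2) = -8 + ((-2 + 216)²*0 + 2) = -8 + (214²*0 + 2) = -8 + (45796*0 + 2) = -8 + (0 + 2) = -8 + 2 = -6)
(h + (48/(-49) + R/(-50)))² = (-6 + (48/(-49) + 33/(-50)))² = (-6 + (48*(-1/49) + 33*(-1/50)))² = (-6 + (-48/49 - 33/50))² = (-6 - 4017/2450)² = (-18717/2450)² = 350326089/6002500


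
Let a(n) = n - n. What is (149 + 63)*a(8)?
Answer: 0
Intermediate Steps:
a(n) = 0
(149 + 63)*a(8) = (149 + 63)*0 = 212*0 = 0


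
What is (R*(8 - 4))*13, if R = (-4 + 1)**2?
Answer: 468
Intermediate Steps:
R = 9 (R = (-3)**2 = 9)
(R*(8 - 4))*13 = (9*(8 - 4))*13 = (9*4)*13 = 36*13 = 468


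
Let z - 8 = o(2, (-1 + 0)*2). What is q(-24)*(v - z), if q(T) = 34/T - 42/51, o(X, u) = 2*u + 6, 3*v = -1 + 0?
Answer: 14167/612 ≈ 23.149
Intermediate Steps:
v = -⅓ (v = (-1 + 0)/3 = (⅓)*(-1) = -⅓ ≈ -0.33333)
o(X, u) = 6 + 2*u
q(T) = -14/17 + 34/T (q(T) = 34/T - 42*1/51 = 34/T - 14/17 = -14/17 + 34/T)
z = 10 (z = 8 + (6 + 2*((-1 + 0)*2)) = 8 + (6 + 2*(-1*2)) = 8 + (6 + 2*(-2)) = 8 + (6 - 4) = 8 + 2 = 10)
q(-24)*(v - z) = (-14/17 + 34/(-24))*(-⅓ - 1*10) = (-14/17 + 34*(-1/24))*(-⅓ - 10) = (-14/17 - 17/12)*(-31/3) = -457/204*(-31/3) = 14167/612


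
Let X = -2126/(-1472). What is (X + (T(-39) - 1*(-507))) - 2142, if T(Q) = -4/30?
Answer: -18035927/11040 ≈ -1633.7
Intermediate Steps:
T(Q) = -2/15 (T(Q) = -4*1/30 = -2/15)
X = 1063/736 (X = -2126*(-1/1472) = 1063/736 ≈ 1.4443)
(X + (T(-39) - 1*(-507))) - 2142 = (1063/736 + (-2/15 - 1*(-507))) - 2142 = (1063/736 + (-2/15 + 507)) - 2142 = (1063/736 + 7603/15) - 2142 = 5611753/11040 - 2142 = -18035927/11040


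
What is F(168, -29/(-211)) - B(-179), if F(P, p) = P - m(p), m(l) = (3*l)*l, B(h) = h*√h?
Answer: 7477005/44521 + 179*I*√179 ≈ 167.94 + 2394.9*I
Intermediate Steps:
B(h) = h^(3/2)
m(l) = 3*l²
F(P, p) = P - 3*p²
F(168, -29/(-211)) - B(-179) = (168 - 3*(-29/(-211))²) - (-179)^(3/2) = (168 - 3*(-29*(-1/211))²) - (-179)*I*√179 = (168 - 3*(29/211)²) + 179*I*√179 = (168 - 3*841/44521) + 179*I*√179 = (168 - 2523/44521) + 179*I*√179 = 7477005/44521 + 179*I*√179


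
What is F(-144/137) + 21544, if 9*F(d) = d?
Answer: 2951512/137 ≈ 21544.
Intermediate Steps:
F(d) = d/9
F(-144/137) + 21544 = (-144/137)/9 + 21544 = (-144*1/137)/9 + 21544 = (⅑)*(-144/137) + 21544 = -16/137 + 21544 = 2951512/137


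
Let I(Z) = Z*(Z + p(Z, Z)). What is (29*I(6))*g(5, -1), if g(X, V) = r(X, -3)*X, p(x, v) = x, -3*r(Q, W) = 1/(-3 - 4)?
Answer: 3480/7 ≈ 497.14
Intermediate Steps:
r(Q, W) = 1/21 (r(Q, W) = -1/(3*(-3 - 4)) = -1/3/(-7) = -1/3*(-1/7) = 1/21)
g(X, V) = X/21
I(Z) = 2*Z**2 (I(Z) = Z*(Z + Z) = Z*(2*Z) = 2*Z**2)
(29*I(6))*g(5, -1) = (29*(2*6**2))*((1/21)*5) = (29*(2*36))*(5/21) = (29*72)*(5/21) = 2088*(5/21) = 3480/7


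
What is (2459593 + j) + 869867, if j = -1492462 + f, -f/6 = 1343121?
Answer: -6221728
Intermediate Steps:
f = -8058726 (f = -6*1343121 = -8058726)
j = -9551188 (j = -1492462 - 8058726 = -9551188)
(2459593 + j) + 869867 = (2459593 - 9551188) + 869867 = -7091595 + 869867 = -6221728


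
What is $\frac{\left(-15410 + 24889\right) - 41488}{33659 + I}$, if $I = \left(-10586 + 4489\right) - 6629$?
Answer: $- \frac{32009}{20933} \approx -1.5291$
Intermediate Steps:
$I = -12726$ ($I = -6097 - 6629 = -12726$)
$\frac{\left(-15410 + 24889\right) - 41488}{33659 + I} = \frac{\left(-15410 + 24889\right) - 41488}{33659 - 12726} = \frac{9479 - 41488}{20933} = \left(-32009\right) \frac{1}{20933} = - \frac{32009}{20933}$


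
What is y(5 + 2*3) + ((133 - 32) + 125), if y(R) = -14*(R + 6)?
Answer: -12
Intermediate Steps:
y(R) = -84 - 14*R (y(R) = -14*(6 + R) = -84 - 14*R)
y(5 + 2*3) + ((133 - 32) + 125) = (-84 - 14*(5 + 2*3)) + ((133 - 32) + 125) = (-84 - 14*(5 + 6)) + (101 + 125) = (-84 - 14*11) + 226 = (-84 - 154) + 226 = -238 + 226 = -12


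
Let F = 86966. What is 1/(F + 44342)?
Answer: 1/131308 ≈ 7.6157e-6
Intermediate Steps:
1/(F + 44342) = 1/(86966 + 44342) = 1/131308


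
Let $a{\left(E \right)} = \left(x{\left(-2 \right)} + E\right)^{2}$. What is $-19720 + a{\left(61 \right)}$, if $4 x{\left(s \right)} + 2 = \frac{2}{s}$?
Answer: $- \frac{257439}{16} \approx -16090.0$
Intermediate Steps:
$x{\left(s \right)} = - \frac{1}{2} + \frac{1}{2 s}$ ($x{\left(s \right)} = - \frac{1}{2} + \frac{2 \frac{1}{s}}{4} = - \frac{1}{2} + \frac{1}{2 s}$)
$a{\left(E \right)} = \left(- \frac{3}{4} + E\right)^{2}$ ($a{\left(E \right)} = \left(\frac{1 - -2}{2 \left(-2\right)} + E\right)^{2} = \left(\frac{1}{2} \left(- \frac{1}{2}\right) \left(1 + 2\right) + E\right)^{2} = \left(\frac{1}{2} \left(- \frac{1}{2}\right) 3 + E\right)^{2} = \left(- \frac{3}{4} + E\right)^{2}$)
$-19720 + a{\left(61 \right)} = -19720 + \frac{\left(-3 + 4 \cdot 61\right)^{2}}{16} = -19720 + \frac{\left(-3 + 244\right)^{2}}{16} = -19720 + \frac{241^{2}}{16} = -19720 + \frac{1}{16} \cdot 58081 = -19720 + \frac{58081}{16} = - \frac{257439}{16}$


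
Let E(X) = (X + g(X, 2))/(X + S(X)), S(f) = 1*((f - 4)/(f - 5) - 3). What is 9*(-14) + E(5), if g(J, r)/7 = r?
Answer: -126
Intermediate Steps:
g(J, r) = 7*r
S(f) = -3 + (-4 + f)/(-5 + f) (S(f) = 1*((-4 + f)/(-5 + f) - 3) = 1*(-3 + (-4 + f)/(-5 + f)) = -3 + (-4 + f)/(-5 + f))
E(X) = (14 + X)/(X + (11 - 2*X)/(-5 + X)) (E(X) = (X + 7*2)/(X + (11 - 2*X)/(-5 + X)) = (X + 14)/(X + (11 - 2*X)/(-5 + X)) = (14 + X)/(X + (11 - 2*X)/(-5 + X)))
9*(-14) + E(5) = 9*(-14) + (-5 + 5)*(14 + 5)/(11 - 2*5 + 5*(-5 + 5)) = -126 + 0*19/(11 - 10 + 5*0) = -126 + 0*19/(11 - 10 + 0) = -126 + 0*19/1 = -126 + 1*0*19 = -126 + 0 = -126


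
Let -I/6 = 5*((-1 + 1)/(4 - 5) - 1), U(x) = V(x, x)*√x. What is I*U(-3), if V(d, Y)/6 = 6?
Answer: 1080*I*√3 ≈ 1870.6*I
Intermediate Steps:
V(d, Y) = 36 (V(d, Y) = 6*6 = 36)
U(x) = 36*√x
I = 30 (I = -30*((-1 + 1)/(4 - 5) - 1) = -30*(0/(-1) - 1) = -30*(0*(-1) - 1) = -30*(0 - 1) = -30*(-1) = -6*(-5) = 30)
I*U(-3) = 30*(36*√(-3)) = 30*(36*(I*√3)) = 30*(36*I*√3) = 1080*I*√3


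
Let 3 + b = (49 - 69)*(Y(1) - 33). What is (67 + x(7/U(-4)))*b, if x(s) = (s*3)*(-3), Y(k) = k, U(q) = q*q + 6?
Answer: 898807/22 ≈ 40855.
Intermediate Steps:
U(q) = 6 + q**2 (U(q) = q**2 + 6 = 6 + q**2)
x(s) = -9*s (x(s) = (3*s)*(-3) = -9*s)
b = 637 (b = -3 + (49 - 69)*(1 - 33) = -3 - 20*(-32) = -3 + 640 = 637)
(67 + x(7/U(-4)))*b = (67 - 63/(6 + (-4)**2))*637 = (67 - 63/(6 + 16))*637 = (67 - 63/22)*637 = (1411/22)*637 = 898807/22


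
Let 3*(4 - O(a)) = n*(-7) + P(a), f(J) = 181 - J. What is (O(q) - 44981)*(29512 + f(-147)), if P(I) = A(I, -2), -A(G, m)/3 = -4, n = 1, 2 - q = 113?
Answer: -4026490240/3 ≈ -1.3422e+9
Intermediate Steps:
q = -111 (q = 2 - 1*113 = 2 - 113 = -111)
A(G, m) = 12 (A(G, m) = -3*(-4) = 12)
P(I) = 12
O(a) = 7/3 (O(a) = 4 - (1*(-7) + 12)/3 = 4 - (-7 + 12)/3 = 4 - 1/3*5 = 4 - 5/3 = 7/3)
(O(q) - 44981)*(29512 + f(-147)) = (7/3 - 44981)*(29512 + (181 - 1*(-147))) = -134936*(29512 + (181 + 147))/3 = -134936*(29512 + 328)/3 = -134936/3*29840 = -4026490240/3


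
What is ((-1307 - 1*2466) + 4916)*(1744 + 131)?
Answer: 2143125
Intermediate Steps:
((-1307 - 1*2466) + 4916)*(1744 + 131) = ((-1307 - 2466) + 4916)*1875 = (-3773 + 4916)*1875 = 1143*1875 = 2143125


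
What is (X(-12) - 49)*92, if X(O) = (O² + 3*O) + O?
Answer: 4324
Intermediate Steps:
X(O) = O² + 4*O
(X(-12) - 49)*92 = (-12*(4 - 12) - 49)*92 = (-12*(-8) - 49)*92 = (96 - 49)*92 = 47*92 = 4324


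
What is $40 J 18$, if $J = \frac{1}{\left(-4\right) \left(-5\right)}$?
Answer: $36$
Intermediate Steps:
$J = \frac{1}{20} \approx 0.05$
$40 J 18 = 40 \cdot \frac{1}{20} \cdot 18 = 2 \cdot 18 = 36$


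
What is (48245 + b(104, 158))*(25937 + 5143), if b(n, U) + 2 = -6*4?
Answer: 1498646520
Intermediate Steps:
b(n, U) = -26 (b(n, U) = -2 - 6*4 = -2 - 24 = -26)
(48245 + b(104, 158))*(25937 + 5143) = (48245 - 26)*(25937 + 5143) = 48219*31080 = 1498646520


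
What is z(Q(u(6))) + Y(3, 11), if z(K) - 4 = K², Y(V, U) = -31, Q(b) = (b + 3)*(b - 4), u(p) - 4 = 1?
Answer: 37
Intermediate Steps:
u(p) = 5 (u(p) = 4 + 1 = 5)
Q(b) = (-4 + b)*(3 + b) (Q(b) = (3 + b)*(-4 + b) = (-4 + b)*(3 + b))
z(K) = 4 + K²
z(Q(u(6))) + Y(3, 11) = (4 + (-12 + 5² - 1*5)²) - 31 = (4 + (-12 + 25 - 5)²) - 31 = (4 + 8²) - 31 = (4 + 64) - 31 = 68 - 31 = 37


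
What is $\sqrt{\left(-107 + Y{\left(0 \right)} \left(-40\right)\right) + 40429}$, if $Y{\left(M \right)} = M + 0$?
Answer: $\sqrt{40322} \approx 200.8$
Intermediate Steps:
$Y{\left(M \right)} = M$
$\sqrt{\left(-107 + Y{\left(0 \right)} \left(-40\right)\right) + 40429} = \sqrt{\left(-107 + 0 \left(-40\right)\right) + 40429} = \sqrt{\left(-107 + 0\right) + 40429} = \sqrt{-107 + 40429} = \sqrt{40322}$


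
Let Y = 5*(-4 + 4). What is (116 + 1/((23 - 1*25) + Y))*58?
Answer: 6699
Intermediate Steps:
Y = 0 (Y = 5*0 = 0)
(116 + 1/((23 - 1*25) + Y))*58 = (116 + 1/((23 - 1*25) + 0))*58 = (116 + 1/((23 - 25) + 0))*58 = (116 + 1/(-2 + 0))*58 = (116 + 1/(-2))*58 = (116 - ½)*58 = (231/2)*58 = 6699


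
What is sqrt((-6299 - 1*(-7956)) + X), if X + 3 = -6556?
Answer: I*sqrt(4902) ≈ 70.014*I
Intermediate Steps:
X = -6559 (X = -3 - 6556 = -6559)
sqrt((-6299 - 1*(-7956)) + X) = sqrt((-6299 - 1*(-7956)) - 6559) = sqrt((-6299 + 7956) - 6559) = sqrt(1657 - 6559) = sqrt(-4902) = I*sqrt(4902)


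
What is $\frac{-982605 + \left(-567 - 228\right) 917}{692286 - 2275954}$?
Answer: $\frac{427905}{395917} \approx 1.0808$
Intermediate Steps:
$\frac{-982605 + \left(-567 - 228\right) 917}{692286 - 2275954} = \frac{-982605 - 729015}{-1583668} = \left(-982605 - 729015\right) \left(- \frac{1}{1583668}\right) = \left(-1711620\right) \left(- \frac{1}{1583668}\right) = \frac{427905}{395917}$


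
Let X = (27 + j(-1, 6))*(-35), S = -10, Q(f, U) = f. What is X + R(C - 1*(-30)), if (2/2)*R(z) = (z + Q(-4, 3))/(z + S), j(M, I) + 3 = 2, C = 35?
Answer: -49989/55 ≈ -908.89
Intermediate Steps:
j(M, I) = -1 (j(M, I) = -3 + 2 = -1)
X = -910 (X = (27 - 1)*(-35) = 26*(-35) = -910)
R(z) = (-4 + z)/(-10 + z) (R(z) = (z - 4)/(z - 10) = (-4 + z)/(-10 + z))
X + R(C - 1*(-30)) = -910 + (-4 + (35 - 1*(-30)))/(-10 + (35 - 1*(-30))) = -910 + (-4 + (35 + 30))/(-10 + (35 + 30)) = -910 + (-4 + 65)/(-10 + 65) = -910 + 61/55 = -49989/55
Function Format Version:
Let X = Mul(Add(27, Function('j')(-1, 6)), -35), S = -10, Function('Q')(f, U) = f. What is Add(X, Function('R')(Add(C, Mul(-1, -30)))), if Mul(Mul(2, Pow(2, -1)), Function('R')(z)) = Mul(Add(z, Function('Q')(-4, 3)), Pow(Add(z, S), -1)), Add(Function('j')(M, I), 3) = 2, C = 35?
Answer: Rational(-49989, 55) ≈ -908.89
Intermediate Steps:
Function('j')(M, I) = -1 (Function('j')(M, I) = Add(-3, 2) = -1)
X = -910 (X = Mul(Add(27, -1), -35) = Mul(26, -35) = -910)
Function('R')(z) = Mul(Pow(Add(-10, z), -1), Add(-4, z)) (Function('R')(z) = Mul(Add(z, -4), Pow(Add(z, -10), -1)) = Mul(Add(-4, z), Pow(Add(-10, z), -1)) = Mul(Pow(Add(-10, z), -1), Add(-4, z)))
Add(X, Function('R')(Add(C, Mul(-1, -30)))) = Add(-910, Mul(Pow(Add(-10, Add(35, Mul(-1, -30))), -1), Add(-4, Add(35, Mul(-1, -30))))) = Add(-910, Mul(Pow(Add(-10, Add(35, 30)), -1), Add(-4, Add(35, 30)))) = Add(-910, Mul(Pow(Add(-10, 65), -1), Add(-4, 65))) = Add(-910, Mul(Pow(55, -1), 61)) = Add(-910, Mul(Rational(1, 55), 61)) = Add(-910, Rational(61, 55)) = Rational(-49989, 55)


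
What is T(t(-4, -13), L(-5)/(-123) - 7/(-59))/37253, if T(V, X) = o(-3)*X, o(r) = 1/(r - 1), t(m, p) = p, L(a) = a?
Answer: -289/270345021 ≈ -1.0690e-6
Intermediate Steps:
o(r) = 1/(-1 + r)
T(V, X) = -X/4 (T(V, X) = X/(-1 - 3) = X/(-4) = -X/4)
T(t(-4, -13), L(-5)/(-123) - 7/(-59))/37253 = -(-5/(-123) - 7/(-59))/4/37253 = -(-5*(-1/123) - 7*(-1/59))/4*(1/37253) = -(5/123 + 7/59)/4*(1/37253) = -¼*1156/7257*(1/37253) = -289/7257*1/37253 = -289/270345021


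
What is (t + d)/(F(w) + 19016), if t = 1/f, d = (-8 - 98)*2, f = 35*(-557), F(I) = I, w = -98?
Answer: -1377647/122935470 ≈ -0.011206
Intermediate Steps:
f = -19495
d = -212 (d = -106*2 = -212)
t = -1/19495 (t = 1/(-19495) = -1/19495 ≈ -5.1295e-5)
(t + d)/(F(w) + 19016) = (-1/19495 - 212)/(-98 + 19016) = -4132941/19495/18918 = -4132941/19495*1/18918 = -1377647/122935470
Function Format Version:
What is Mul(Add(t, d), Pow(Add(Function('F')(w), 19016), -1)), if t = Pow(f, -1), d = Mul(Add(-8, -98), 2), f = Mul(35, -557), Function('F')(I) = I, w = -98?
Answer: Rational(-1377647, 122935470) ≈ -0.011206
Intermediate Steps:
f = -19495
d = -212 (d = Mul(-106, 2) = -212)
t = Rational(-1, 19495) (t = Pow(-19495, -1) = Rational(-1, 19495) ≈ -5.1295e-5)
Mul(Add(t, d), Pow(Add(Function('F')(w), 19016), -1)) = Mul(Add(Rational(-1, 19495), -212), Pow(Add(-98, 19016), -1)) = Mul(Rational(-4132941, 19495), Pow(18918, -1)) = Mul(Rational(-4132941, 19495), Rational(1, 18918)) = Rational(-1377647, 122935470)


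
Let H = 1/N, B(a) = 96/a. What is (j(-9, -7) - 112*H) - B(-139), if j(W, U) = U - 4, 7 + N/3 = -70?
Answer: -45065/4587 ≈ -9.8245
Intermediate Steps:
N = -231 (N = -21 + 3*(-70) = -21 - 210 = -231)
j(W, U) = -4 + U
H = -1/231 (H = 1/(-231) = -1/231 ≈ -0.0043290)
(j(-9, -7) - 112*H) - B(-139) = ((-4 - 7) - 112*(-1/231)) - 96/(-139) = (-11 + 16/33) - 96*(-1)/139 = -347/33 - 1*(-96/139) = -347/33 + 96/139 = -45065/4587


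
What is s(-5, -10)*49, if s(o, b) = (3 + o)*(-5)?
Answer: 490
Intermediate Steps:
s(o, b) = -15 - 5*o
s(-5, -10)*49 = (-15 - 5*(-5))*49 = (-15 + 25)*49 = 10*49 = 490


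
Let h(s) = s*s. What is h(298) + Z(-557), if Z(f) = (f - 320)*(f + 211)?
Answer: 392246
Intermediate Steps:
h(s) = s²
Z(f) = (-320 + f)*(211 + f)
h(298) + Z(-557) = 298² + (-67520 + (-557)² - 109*(-557)) = 88804 + (-67520 + 310249 + 60713) = 88804 + 303442 = 392246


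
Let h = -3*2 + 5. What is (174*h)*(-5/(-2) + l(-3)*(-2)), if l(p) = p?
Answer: -1479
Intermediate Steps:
h = -1 (h = -6 + 5 = -1)
(174*h)*(-5/(-2) + l(-3)*(-2)) = (174*(-1))*(-5/(-2) - 3*(-2)) = -174*(-5*(-½) + 6) = -174*(5/2 + 6) = -174*17/2 = -1479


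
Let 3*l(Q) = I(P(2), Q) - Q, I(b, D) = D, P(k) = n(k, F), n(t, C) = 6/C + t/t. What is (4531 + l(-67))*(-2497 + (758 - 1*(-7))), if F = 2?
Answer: -7847692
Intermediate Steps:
n(t, C) = 1 + 6/C (n(t, C) = 6/C + 1 = 1 + 6/C)
P(k) = 4 (P(k) = (6 + 2)/2 = (1/2)*8 = 4)
l(Q) = 0 (l(Q) = (Q - Q)/3 = (1/3)*0 = 0)
(4531 + l(-67))*(-2497 + (758 - 1*(-7))) = (4531 + 0)*(-2497 + (758 - 1*(-7))) = 4531*(-2497 + (758 + 7)) = 4531*(-2497 + 765) = 4531*(-1732) = -7847692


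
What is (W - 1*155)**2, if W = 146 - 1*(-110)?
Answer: 10201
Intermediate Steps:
W = 256 (W = 146 + 110 = 256)
(W - 1*155)**2 = (256 - 1*155)**2 = (256 - 155)**2 = 101**2 = 10201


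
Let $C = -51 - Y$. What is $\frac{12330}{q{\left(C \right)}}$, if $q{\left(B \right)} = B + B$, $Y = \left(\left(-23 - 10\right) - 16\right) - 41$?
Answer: $\frac{2055}{13} \approx 158.08$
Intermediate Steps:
$Y = -90$ ($Y = \left(-33 - 16\right) - 41 = -49 - 41 = -90$)
$C = 39$ ($C = -51 - -90 = -51 + 90 = 39$)
$q{\left(B \right)} = 2 B$
$\frac{12330}{q{\left(C \right)}} = \frac{12330}{2 \cdot 39} = \frac{12330}{78} = 12330 \cdot \frac{1}{78} = \frac{2055}{13}$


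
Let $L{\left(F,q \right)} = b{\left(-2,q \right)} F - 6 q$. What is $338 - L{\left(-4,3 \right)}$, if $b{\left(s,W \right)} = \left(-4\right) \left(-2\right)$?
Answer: $388$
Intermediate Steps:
$b{\left(s,W \right)} = 8$
$L{\left(F,q \right)} = - 6 q + 8 F$ ($L{\left(F,q \right)} = 8 F - 6 q = - 6 q + 8 F$)
$338 - L{\left(-4,3 \right)} = 338 - \left(\left(-6\right) 3 + 8 \left(-4\right)\right) = 338 - \left(-18 - 32\right) = 338 - -50 = 338 + 50 = 388$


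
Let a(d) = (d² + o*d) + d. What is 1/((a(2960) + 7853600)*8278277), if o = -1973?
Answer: 1/89223931768160 ≈ 1.1208e-14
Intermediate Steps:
a(d) = d² - 1972*d (a(d) = (d² - 1973*d) + d = d² - 1972*d)
1/((a(2960) + 7853600)*8278277) = 1/((2960*(-1972 + 2960) + 7853600)*8278277) = (1/8278277)/(2960*988 + 7853600) = (1/8278277)/(2924480 + 7853600) = (1/8278277)/10778080 = (1/10778080)*(1/8278277) = 1/89223931768160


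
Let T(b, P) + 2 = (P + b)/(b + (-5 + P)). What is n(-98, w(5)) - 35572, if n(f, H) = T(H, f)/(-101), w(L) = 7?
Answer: -3414911/96 ≈ -35572.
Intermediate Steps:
T(b, P) = -2 + (P + b)/(-5 + P + b) (T(b, P) = -2 + (P + b)/(b + (-5 + P)) = -2 + (P + b)/(-5 + P + b))
n(f, H) = -(10 - H - f)/(101*(-5 + H + f)) (n(f, H) = ((10 - f - H)/(-5 + f + H))/(-101) = ((10 - H - f)/(-5 + H + f))*(-1/101) = -(10 - H - f)/(101*(-5 + H + f)))
n(-98, w(5)) - 35572 = (-10 + 7 - 98)/(101*(-5 + 7 - 98)) - 35572 = (1/101)*(-101)/(-96) - 35572 = (1/101)*(-1/96)*(-101) - 35572 = 1/96 - 35572 = -3414911/96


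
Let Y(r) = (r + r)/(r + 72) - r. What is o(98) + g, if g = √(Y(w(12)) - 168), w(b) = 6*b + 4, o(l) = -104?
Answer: -104 + I*√332630/37 ≈ -104.0 + 15.588*I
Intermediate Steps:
w(b) = 4 + 6*b
Y(r) = -r + 2*r/(72 + r) (Y(r) = (2*r)/(72 + r) - r = 2*r/(72 + r) - r = -r + 2*r/(72 + r))
g = I*√332630/37 (g = √(-(4 + 6*12)*(70 + (4 + 6*12))/(72 + (4 + 6*12)) - 168) = √(-(4 + 72)*(70 + (4 + 72))/(72 + (4 + 72)) - 168) = √(-1*76*(70 + 76)/(72 + 76) - 168) = √(-1*76*146/148 - 168) = √(-1*76*1/148*146 - 168) = √(-2774/37 - 168) = √(-8990/37) = I*√332630/37 ≈ 15.588*I)
o(98) + g = -104 + I*√332630/37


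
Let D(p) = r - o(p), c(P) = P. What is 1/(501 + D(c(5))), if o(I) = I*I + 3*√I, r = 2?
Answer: 478/228439 + 3*√5/228439 ≈ 0.0021218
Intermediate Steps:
o(I) = I² + 3*√I
D(p) = 2 - p² - 3*√p (D(p) = 2 - (p² + 3*√p) = 2 + (-p² - 3*√p) = 2 - p² - 3*√p)
1/(501 + D(c(5))) = 1/(501 + (2 - 1*5² - 3*√5)) = 1/(501 + (2 - 1*25 - 3*√5)) = 1/(501 + (2 - 25 - 3*√5)) = 1/(501 + (-23 - 3*√5)) = 1/(478 - 3*√5)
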